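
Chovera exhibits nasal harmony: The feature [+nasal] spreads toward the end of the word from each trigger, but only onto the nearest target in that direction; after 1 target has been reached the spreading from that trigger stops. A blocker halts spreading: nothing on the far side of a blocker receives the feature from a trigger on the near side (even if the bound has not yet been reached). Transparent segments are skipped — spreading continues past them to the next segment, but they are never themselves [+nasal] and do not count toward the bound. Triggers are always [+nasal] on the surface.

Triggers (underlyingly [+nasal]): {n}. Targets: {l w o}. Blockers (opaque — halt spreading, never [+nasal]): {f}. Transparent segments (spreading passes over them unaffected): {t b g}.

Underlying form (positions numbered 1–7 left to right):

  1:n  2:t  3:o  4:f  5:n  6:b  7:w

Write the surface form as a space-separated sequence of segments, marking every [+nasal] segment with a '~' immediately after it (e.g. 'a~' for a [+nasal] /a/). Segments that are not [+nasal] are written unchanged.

n~ t o~ f n~ b w~

From /n/ at 1 rightward: 2 /t/ transparent; 3 /o/ → [+nasal]; bound reached.
From /n/ at 5 rightward: 6 /b/ transparent; 7 /w/ → [+nasal]; bound reached.
[+nasal] positions on the surface: 1 3 5 7.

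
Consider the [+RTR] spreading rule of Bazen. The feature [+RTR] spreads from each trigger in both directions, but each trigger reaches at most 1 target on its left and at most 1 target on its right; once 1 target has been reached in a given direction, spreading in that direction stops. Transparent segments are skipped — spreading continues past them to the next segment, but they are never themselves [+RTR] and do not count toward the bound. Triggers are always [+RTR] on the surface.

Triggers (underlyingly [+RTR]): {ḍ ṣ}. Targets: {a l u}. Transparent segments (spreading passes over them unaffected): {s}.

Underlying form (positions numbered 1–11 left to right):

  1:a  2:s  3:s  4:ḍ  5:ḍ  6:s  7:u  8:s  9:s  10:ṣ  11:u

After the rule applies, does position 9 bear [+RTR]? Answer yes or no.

From /ḍ/ at 4 rightward: 5 /ḍ/ is itself a trigger — this domain ends here.
From /ḍ/ at 4 leftward: 3 /s/ transparent; 2 /s/ transparent; 1 /a/ → [+RTR]; bound reached.
From /ḍ/ at 5 rightward: 6 /s/ transparent; 7 /u/ → [+RTR]; bound reached.
From /ḍ/ at 5 leftward: 4 /ḍ/ is itself a trigger — this domain ends here.
From /ṣ/ at 10 rightward: 11 /u/ → [+RTR]; bound reached.
From /ṣ/ at 10 leftward: 9 /s/ transparent; 8 /s/ transparent; 7 /u/ → [+RTR]; bound reached.
[+RTR] positions on the surface: 1 4 5 7 10 11.

no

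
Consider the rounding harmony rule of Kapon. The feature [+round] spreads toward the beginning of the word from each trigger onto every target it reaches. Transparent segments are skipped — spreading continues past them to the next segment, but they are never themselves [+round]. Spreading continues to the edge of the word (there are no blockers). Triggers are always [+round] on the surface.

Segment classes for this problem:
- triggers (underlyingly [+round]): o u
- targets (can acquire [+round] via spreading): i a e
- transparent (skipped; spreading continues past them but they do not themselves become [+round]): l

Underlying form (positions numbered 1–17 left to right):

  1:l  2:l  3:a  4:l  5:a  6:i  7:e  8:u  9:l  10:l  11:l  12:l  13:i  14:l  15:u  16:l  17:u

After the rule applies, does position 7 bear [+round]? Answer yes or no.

From /u/ at 8 leftward: 7 /e/ → [+round]; 6 /i/ → [+round]; 5 /a/ → [+round]; 4 /l/ transparent; 3 /a/ → [+round]; 2 /l/ transparent; 1 /l/ transparent; word edge.
From /u/ at 15 leftward: 14 /l/ transparent; 13 /i/ → [+round]; 12 /l/ transparent; 11 /l/ transparent; 10 /l/ transparent; 9 /l/ transparent; 8 /u/ is itself a trigger — this domain ends here.
From /u/ at 17 leftward: 16 /l/ transparent; 15 /u/ is itself a trigger — this domain ends here.
[+round] positions on the surface: 3 5 6 7 8 13 15 17.

yes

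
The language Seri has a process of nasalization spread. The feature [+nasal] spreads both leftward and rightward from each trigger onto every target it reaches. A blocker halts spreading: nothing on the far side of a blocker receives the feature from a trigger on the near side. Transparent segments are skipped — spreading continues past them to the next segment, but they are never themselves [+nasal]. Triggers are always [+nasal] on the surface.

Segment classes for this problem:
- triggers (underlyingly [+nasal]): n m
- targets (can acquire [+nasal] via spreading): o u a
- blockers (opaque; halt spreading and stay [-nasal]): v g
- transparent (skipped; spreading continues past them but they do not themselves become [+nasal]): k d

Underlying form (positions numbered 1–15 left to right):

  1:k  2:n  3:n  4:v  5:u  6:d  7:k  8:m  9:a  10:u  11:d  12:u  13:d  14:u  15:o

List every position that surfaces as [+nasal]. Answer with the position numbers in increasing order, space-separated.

2 3 5 8 9 10 12 14 15

From /n/ at 2 rightward: 3 /n/ is itself a trigger — this domain ends here.
From /n/ at 2 leftward: 1 /k/ transparent; word edge.
From /n/ at 3 rightward: 4 /v/ blocks.
From /n/ at 3 leftward: 2 /n/ is itself a trigger — this domain ends here.
From /m/ at 8 rightward: 9 /a/ → [+nasal]; 10 /u/ → [+nasal]; 11 /d/ transparent; 12 /u/ → [+nasal]; 13 /d/ transparent; 14 /u/ → [+nasal]; 15 /o/ → [+nasal]; word edge.
From /m/ at 8 leftward: 7 /k/ transparent; 6 /d/ transparent; 5 /u/ → [+nasal]; 4 /v/ blocks.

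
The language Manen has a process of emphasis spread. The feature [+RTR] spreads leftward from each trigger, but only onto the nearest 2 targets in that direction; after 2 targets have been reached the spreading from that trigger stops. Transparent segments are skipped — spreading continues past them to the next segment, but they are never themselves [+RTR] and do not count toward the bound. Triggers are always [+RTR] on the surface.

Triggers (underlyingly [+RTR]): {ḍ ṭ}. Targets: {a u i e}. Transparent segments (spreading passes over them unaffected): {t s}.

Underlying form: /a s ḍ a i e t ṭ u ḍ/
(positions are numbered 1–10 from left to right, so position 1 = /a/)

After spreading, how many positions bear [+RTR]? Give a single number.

7

From /ḍ/ at 3 leftward: 2 /s/ transparent; 1 /a/ → [+RTR]; word edge.
From /ṭ/ at 8 leftward: 7 /t/ transparent; 6 /e/ → [+RTR]; 5 /i/ → [+RTR]; bound reached.
From /ḍ/ at 10 leftward: 9 /u/ → [+RTR]; 8 /ṭ/ is itself a trigger — this domain ends here.
Target with no active source: position 4 stays [-emphatic].
[+RTR] positions on the surface: 1 3 5 6 8 9 10.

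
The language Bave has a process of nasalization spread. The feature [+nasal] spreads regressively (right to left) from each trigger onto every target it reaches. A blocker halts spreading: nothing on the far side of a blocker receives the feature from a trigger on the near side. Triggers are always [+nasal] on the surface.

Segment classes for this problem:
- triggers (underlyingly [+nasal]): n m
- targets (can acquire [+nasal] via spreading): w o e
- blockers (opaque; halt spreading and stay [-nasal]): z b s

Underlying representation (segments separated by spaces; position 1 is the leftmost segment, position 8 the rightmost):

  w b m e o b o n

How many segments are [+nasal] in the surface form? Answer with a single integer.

3

From /m/ at 3 leftward: 2 /b/ blocks.
From /n/ at 8 leftward: 7 /o/ → [+nasal]; 6 /b/ blocks.
Targets with no active source: positions 1 4 5 stay [-nasal].
[+nasal] positions on the surface: 3 7 8.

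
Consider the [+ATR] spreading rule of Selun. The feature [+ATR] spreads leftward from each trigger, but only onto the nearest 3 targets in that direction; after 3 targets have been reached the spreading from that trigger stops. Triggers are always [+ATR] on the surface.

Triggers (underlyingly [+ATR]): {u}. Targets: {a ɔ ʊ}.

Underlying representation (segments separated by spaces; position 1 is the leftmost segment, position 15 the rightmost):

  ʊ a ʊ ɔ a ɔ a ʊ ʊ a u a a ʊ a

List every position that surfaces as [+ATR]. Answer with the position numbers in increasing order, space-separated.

8 9 10 11

From /u/ at 11 leftward: 10 /a/ → [+ATR]; 9 /ʊ/ → [+ATR]; 8 /ʊ/ → [+ATR]; bound reached.
Targets with no active source: positions 1 2 3 4 5 6 7 12 13 14 15 stay [-ATR].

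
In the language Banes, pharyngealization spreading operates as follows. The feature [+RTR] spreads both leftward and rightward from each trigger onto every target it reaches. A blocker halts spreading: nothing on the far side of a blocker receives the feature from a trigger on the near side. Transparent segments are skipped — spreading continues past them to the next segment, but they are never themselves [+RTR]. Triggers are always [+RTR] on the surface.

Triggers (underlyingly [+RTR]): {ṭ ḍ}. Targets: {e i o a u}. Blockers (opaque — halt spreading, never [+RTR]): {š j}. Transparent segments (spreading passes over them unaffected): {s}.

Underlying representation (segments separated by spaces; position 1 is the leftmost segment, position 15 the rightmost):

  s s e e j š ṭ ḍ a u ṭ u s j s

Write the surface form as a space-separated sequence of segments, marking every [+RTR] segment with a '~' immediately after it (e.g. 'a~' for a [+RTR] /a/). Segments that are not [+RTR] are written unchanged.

s s e e j š ṭ~ ḍ~ a~ u~ ṭ~ u~ s j s

From /ṭ/ at 7 rightward: 8 /ḍ/ is itself a trigger — this domain ends here.
From /ṭ/ at 7 leftward: 6 /š/ blocks.
From /ḍ/ at 8 rightward: 9 /a/ → [+RTR]; 10 /u/ → [+RTR]; 11 /ṭ/ is itself a trigger — this domain ends here.
From /ḍ/ at 8 leftward: 7 /ṭ/ is itself a trigger — this domain ends here.
From /ṭ/ at 11 rightward: 12 /u/ → [+RTR]; 13 /s/ transparent; 14 /j/ blocks.
From /ṭ/ at 11 leftward: 10 /u/ → [+RTR]; 9 /a/ → [+RTR]; 8 /ḍ/ is itself a trigger — this domain ends here.
Targets with no active source: positions 3 4 stay [-emphatic].
[+RTR] positions on the surface: 7 8 9 10 11 12.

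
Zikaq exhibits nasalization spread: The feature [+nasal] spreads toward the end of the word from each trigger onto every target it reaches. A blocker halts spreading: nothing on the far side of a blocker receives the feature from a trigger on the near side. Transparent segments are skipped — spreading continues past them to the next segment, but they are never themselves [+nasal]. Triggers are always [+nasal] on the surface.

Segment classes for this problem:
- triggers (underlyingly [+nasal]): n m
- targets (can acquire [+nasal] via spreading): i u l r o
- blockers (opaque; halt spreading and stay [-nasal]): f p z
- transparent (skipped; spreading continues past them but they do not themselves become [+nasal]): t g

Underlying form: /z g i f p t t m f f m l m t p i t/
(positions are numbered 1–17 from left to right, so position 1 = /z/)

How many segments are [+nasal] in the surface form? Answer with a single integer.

4

From /m/ at 8 rightward: 9 /f/ blocks.
From /m/ at 11 rightward: 12 /l/ → [+nasal]; 13 /m/ is itself a trigger — this domain ends here.
From /m/ at 13 rightward: 14 /t/ transparent; 15 /p/ blocks.
Targets with no active source: positions 3 16 stay [-nasal].
[+nasal] positions on the surface: 8 11 12 13.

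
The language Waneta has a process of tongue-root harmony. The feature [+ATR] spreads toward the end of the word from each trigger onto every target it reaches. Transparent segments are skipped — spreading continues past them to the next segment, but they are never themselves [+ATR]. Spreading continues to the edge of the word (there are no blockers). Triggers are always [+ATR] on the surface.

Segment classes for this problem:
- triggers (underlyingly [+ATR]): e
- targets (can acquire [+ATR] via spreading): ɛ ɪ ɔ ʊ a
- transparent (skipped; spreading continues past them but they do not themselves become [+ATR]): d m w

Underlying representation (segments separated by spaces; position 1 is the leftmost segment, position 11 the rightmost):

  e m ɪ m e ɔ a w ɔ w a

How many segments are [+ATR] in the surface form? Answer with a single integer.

7

From /e/ at 1 rightward: 2 /m/ transparent; 3 /ɪ/ → [+ATR]; 4 /m/ transparent; 5 /e/ is itself a trigger — this domain ends here.
From /e/ at 5 rightward: 6 /ɔ/ → [+ATR]; 7 /a/ → [+ATR]; 8 /w/ transparent; 9 /ɔ/ → [+ATR]; 10 /w/ transparent; 11 /a/ → [+ATR]; word edge.
[+ATR] positions on the surface: 1 3 5 6 7 9 11.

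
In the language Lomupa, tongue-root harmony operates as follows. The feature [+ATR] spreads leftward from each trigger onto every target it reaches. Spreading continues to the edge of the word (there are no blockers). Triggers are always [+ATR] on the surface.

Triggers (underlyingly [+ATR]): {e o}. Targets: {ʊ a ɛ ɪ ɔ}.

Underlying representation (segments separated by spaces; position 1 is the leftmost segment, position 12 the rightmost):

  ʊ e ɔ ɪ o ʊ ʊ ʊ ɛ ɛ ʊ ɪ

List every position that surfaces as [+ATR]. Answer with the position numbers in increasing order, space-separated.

From /e/ at 2 leftward: 1 /ʊ/ → [+ATR]; word edge.
From /o/ at 5 leftward: 4 /ɪ/ → [+ATR]; 3 /ɔ/ → [+ATR]; 2 /e/ is itself a trigger — this domain ends here.
Targets with no active source: positions 6 7 8 9 10 11 12 stay [-ATR].

1 2 3 4 5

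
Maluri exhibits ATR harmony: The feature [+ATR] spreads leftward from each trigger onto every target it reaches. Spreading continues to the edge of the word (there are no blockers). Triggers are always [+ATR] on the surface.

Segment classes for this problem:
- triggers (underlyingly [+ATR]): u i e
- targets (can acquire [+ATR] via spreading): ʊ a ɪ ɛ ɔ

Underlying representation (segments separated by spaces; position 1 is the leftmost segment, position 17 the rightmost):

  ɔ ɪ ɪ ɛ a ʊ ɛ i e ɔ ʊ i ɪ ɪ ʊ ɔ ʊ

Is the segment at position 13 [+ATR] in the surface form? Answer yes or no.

no

From /i/ at 8 leftward: 7 /ɛ/ → [+ATR]; 6 /ʊ/ → [+ATR]; 5 /a/ → [+ATR]; 4 /ɛ/ → [+ATR]; 3 /ɪ/ → [+ATR]; 2 /ɪ/ → [+ATR]; 1 /ɔ/ → [+ATR]; word edge.
From /e/ at 9 leftward: 8 /i/ is itself a trigger — this domain ends here.
From /i/ at 12 leftward: 11 /ʊ/ → [+ATR]; 10 /ɔ/ → [+ATR]; 9 /e/ is itself a trigger — this domain ends here.
Targets with no active source: positions 13 14 15 16 17 stay [-ATR].
[+ATR] positions on the surface: 1 2 3 4 5 6 7 8 9 10 11 12.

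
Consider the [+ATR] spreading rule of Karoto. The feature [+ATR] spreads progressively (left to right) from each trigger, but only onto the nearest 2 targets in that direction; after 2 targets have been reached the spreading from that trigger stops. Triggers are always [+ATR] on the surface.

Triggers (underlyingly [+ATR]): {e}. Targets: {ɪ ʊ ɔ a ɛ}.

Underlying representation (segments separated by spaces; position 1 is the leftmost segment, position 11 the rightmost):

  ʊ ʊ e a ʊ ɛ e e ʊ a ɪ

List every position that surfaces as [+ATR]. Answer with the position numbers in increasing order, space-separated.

3 4 5 7 8 9 10

From /e/ at 3 rightward: 4 /a/ → [+ATR]; 5 /ʊ/ → [+ATR]; bound reached.
From /e/ at 7 rightward: 8 /e/ is itself a trigger — this domain ends here.
From /e/ at 8 rightward: 9 /ʊ/ → [+ATR]; 10 /a/ → [+ATR]; bound reached.
Targets with no active source: positions 1 2 6 11 stay [-ATR].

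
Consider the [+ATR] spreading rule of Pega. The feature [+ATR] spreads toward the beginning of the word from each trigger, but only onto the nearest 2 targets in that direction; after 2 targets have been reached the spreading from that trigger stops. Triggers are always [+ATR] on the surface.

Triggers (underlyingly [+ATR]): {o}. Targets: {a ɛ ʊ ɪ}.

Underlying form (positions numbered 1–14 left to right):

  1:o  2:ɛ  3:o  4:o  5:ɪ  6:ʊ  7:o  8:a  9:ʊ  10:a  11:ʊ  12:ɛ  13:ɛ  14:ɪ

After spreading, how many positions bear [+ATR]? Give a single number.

7

From /o/ at 1 leftward: word edge.
From /o/ at 3 leftward: 2 /ɛ/ → [+ATR]; 1 /o/ is itself a trigger — this domain ends here.
From /o/ at 4 leftward: 3 /o/ is itself a trigger — this domain ends here.
From /o/ at 7 leftward: 6 /ʊ/ → [+ATR]; 5 /ɪ/ → [+ATR]; bound reached.
Targets with no active source: positions 8 9 10 11 12 13 14 stay [-ATR].
[+ATR] positions on the surface: 1 2 3 4 5 6 7.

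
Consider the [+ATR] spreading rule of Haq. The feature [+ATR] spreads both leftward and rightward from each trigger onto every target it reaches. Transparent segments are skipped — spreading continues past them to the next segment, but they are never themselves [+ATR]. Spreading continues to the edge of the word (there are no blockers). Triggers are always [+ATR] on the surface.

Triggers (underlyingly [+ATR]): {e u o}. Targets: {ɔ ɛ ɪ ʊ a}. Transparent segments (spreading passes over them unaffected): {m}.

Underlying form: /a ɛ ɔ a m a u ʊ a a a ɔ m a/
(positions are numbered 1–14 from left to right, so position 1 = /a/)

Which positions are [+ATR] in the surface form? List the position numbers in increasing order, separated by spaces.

1 2 3 4 6 7 8 9 10 11 12 14

From /u/ at 7 rightward: 8 /ʊ/ → [+ATR]; 9 /a/ → [+ATR]; 10 /a/ → [+ATR]; 11 /a/ → [+ATR]; 12 /ɔ/ → [+ATR]; 13 /m/ transparent; 14 /a/ → [+ATR]; word edge.
From /u/ at 7 leftward: 6 /a/ → [+ATR]; 5 /m/ transparent; 4 /a/ → [+ATR]; 3 /ɔ/ → [+ATR]; 2 /ɛ/ → [+ATR]; 1 /a/ → [+ATR]; word edge.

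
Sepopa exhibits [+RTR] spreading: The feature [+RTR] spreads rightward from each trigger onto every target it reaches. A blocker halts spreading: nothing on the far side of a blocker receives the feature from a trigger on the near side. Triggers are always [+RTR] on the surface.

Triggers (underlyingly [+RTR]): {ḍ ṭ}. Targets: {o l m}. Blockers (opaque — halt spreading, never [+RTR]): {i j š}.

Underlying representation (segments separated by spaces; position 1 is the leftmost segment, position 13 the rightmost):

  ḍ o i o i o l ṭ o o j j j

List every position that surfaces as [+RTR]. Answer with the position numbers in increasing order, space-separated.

1 2 8 9 10

From /ḍ/ at 1 rightward: 2 /o/ → [+RTR]; 3 /i/ blocks.
From /ṭ/ at 8 rightward: 9 /o/ → [+RTR]; 10 /o/ → [+RTR]; 11 /j/ blocks.
Targets with no active source: positions 4 6 7 stay [-emphatic].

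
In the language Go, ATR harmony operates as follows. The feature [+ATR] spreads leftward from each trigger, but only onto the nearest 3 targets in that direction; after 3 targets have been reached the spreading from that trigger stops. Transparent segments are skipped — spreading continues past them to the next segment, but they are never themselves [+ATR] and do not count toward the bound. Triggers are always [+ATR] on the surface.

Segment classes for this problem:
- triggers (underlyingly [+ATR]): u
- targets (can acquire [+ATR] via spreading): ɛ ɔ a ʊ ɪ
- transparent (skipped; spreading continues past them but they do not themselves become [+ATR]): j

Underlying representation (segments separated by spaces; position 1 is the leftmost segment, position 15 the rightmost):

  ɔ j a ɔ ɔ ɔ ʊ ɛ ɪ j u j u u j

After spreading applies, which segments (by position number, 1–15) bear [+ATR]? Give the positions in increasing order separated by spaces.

From /u/ at 11 leftward: 10 /j/ transparent; 9 /ɪ/ → [+ATR]; 8 /ɛ/ → [+ATR]; 7 /ʊ/ → [+ATR]; bound reached.
From /u/ at 13 leftward: 12 /j/ transparent; 11 /u/ is itself a trigger — this domain ends here.
From /u/ at 14 leftward: 13 /u/ is itself a trigger — this domain ends here.
Targets with no active source: positions 1 3 4 5 6 stay [-ATR].

7 8 9 11 13 14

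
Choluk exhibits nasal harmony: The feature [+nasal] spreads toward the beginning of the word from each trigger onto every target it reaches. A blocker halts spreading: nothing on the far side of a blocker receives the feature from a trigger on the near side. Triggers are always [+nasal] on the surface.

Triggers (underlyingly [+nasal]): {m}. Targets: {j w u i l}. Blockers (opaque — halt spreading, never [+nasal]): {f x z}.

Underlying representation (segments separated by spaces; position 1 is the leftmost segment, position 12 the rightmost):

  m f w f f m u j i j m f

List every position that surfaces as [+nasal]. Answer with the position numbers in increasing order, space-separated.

1 6 7 8 9 10 11

From /m/ at 1 leftward: word edge.
From /m/ at 6 leftward: 5 /f/ blocks.
From /m/ at 11 leftward: 10 /j/ → [+nasal]; 9 /i/ → [+nasal]; 8 /j/ → [+nasal]; 7 /u/ → [+nasal]; 6 /m/ is itself a trigger — this domain ends here.
Target with no active source: position 3 stays [-nasal].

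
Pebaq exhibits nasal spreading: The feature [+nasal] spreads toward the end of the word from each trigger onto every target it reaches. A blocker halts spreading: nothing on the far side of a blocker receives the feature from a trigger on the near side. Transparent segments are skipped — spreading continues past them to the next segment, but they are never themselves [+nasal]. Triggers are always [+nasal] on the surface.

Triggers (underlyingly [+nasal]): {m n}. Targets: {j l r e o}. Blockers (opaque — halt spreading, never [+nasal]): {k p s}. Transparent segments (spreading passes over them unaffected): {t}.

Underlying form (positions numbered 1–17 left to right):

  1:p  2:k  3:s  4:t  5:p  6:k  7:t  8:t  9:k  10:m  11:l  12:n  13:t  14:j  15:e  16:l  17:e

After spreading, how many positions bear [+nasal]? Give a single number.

7

From /m/ at 10 rightward: 11 /l/ → [+nasal]; 12 /n/ is itself a trigger — this domain ends here.
From /n/ at 12 rightward: 13 /t/ transparent; 14 /j/ → [+nasal]; 15 /e/ → [+nasal]; 16 /l/ → [+nasal]; 17 /e/ → [+nasal]; word edge.
[+nasal] positions on the surface: 10 11 12 14 15 16 17.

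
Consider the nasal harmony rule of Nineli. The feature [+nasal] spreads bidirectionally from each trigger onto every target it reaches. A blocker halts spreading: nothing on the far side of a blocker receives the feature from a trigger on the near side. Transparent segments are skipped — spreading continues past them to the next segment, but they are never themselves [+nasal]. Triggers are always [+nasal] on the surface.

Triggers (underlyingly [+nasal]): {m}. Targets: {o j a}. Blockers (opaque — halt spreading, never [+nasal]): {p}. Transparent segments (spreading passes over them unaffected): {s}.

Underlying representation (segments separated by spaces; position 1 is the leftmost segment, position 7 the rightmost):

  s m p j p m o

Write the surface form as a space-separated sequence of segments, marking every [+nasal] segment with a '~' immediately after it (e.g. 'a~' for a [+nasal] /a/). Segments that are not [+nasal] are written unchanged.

From /m/ at 2 rightward: 3 /p/ blocks.
From /m/ at 2 leftward: 1 /s/ transparent; word edge.
From /m/ at 6 rightward: 7 /o/ → [+nasal]; word edge.
From /m/ at 6 leftward: 5 /p/ blocks.
Target with no active source: position 4 stays [-nasal].
[+nasal] positions on the surface: 2 6 7.

s m~ p j p m~ o~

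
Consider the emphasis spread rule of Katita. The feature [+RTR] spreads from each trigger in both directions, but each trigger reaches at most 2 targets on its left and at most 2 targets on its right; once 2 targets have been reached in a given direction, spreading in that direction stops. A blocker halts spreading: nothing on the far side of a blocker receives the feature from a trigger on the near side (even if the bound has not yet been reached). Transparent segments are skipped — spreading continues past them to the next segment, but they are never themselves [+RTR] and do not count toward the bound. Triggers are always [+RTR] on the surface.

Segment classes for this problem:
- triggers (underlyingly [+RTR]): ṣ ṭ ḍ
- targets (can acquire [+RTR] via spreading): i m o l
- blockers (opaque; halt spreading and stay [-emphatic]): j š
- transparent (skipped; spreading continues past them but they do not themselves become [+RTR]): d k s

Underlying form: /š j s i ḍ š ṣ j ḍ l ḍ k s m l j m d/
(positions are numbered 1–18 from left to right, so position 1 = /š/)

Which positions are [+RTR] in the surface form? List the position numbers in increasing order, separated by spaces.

4 5 7 9 10 11 14 15

From /ḍ/ at 5 rightward: 6 /š/ blocks.
From /ḍ/ at 5 leftward: 4 /i/ → [+RTR]; 3 /s/ transparent; 2 /j/ blocks.
From /ṣ/ at 7 rightward: 8 /j/ blocks.
From /ṣ/ at 7 leftward: 6 /š/ blocks.
From /ḍ/ at 9 rightward: 10 /l/ → [+RTR]; 11 /ḍ/ is itself a trigger — this domain ends here.
From /ḍ/ at 9 leftward: 8 /j/ blocks.
From /ḍ/ at 11 rightward: 12 /k/ transparent; 13 /s/ transparent; 14 /m/ → [+RTR]; 15 /l/ → [+RTR]; bound reached.
From /ḍ/ at 11 leftward: 10 /l/ → [+RTR]; 9 /ḍ/ is itself a trigger — this domain ends here.
Target with no active source: position 17 stays [-emphatic].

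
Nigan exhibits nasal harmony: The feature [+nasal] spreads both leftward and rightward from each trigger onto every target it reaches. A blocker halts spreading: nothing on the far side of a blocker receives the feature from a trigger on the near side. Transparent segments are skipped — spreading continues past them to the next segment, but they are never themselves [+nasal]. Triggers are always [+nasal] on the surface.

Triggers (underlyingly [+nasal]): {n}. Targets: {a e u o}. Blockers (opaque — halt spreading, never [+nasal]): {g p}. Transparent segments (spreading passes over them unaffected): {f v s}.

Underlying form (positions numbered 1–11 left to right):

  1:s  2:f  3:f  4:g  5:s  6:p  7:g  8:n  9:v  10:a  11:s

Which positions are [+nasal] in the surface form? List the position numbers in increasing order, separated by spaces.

From /n/ at 8 rightward: 9 /v/ transparent; 10 /a/ → [+nasal]; 11 /s/ transparent; word edge.
From /n/ at 8 leftward: 7 /g/ blocks.

8 10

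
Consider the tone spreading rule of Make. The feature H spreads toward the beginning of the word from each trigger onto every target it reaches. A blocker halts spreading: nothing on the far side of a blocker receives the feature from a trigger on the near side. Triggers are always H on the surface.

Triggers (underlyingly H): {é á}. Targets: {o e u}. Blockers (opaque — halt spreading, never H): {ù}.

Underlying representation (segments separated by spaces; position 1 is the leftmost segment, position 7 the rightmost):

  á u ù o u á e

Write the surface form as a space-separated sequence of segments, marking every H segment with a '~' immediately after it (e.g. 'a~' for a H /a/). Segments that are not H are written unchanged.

From /á/ at 1 leftward: word edge.
From /á/ at 6 leftward: 5 /u/ → H; 4 /o/ → H; 3 /ù/ blocks.
Targets with no active source: positions 2 7 stay [-high tone].
H positions on the surface: 1 4 5 6.

á~ u ù o~ u~ á~ e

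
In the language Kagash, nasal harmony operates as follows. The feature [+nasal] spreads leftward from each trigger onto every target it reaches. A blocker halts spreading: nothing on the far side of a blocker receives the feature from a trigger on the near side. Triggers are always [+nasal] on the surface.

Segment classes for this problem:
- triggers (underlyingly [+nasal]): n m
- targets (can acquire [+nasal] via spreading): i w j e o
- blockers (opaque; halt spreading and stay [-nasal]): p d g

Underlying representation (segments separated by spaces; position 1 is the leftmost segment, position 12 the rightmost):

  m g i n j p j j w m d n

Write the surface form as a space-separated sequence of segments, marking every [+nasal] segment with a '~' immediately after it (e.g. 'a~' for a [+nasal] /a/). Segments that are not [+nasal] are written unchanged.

From /m/ at 1 leftward: word edge.
From /n/ at 4 leftward: 3 /i/ → [+nasal]; 2 /g/ blocks.
From /m/ at 10 leftward: 9 /w/ → [+nasal]; 8 /j/ → [+nasal]; 7 /j/ → [+nasal]; 6 /p/ blocks.
From /n/ at 12 leftward: 11 /d/ blocks.
Target with no active source: position 5 stays [-nasal].
[+nasal] positions on the surface: 1 3 4 7 8 9 10 12.

m~ g i~ n~ j p j~ j~ w~ m~ d n~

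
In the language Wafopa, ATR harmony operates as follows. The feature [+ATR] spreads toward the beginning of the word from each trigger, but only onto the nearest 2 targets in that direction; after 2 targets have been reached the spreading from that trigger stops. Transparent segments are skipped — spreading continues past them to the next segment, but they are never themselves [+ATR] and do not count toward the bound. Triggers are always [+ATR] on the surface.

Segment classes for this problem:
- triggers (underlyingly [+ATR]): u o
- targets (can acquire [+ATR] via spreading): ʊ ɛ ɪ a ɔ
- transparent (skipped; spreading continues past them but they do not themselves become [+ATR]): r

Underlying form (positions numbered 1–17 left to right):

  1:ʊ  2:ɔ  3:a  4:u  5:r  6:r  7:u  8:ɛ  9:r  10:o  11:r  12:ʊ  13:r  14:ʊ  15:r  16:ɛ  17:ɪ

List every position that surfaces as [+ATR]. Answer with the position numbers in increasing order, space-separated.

From /u/ at 4 leftward: 3 /a/ → [+ATR]; 2 /ɔ/ → [+ATR]; bound reached.
From /u/ at 7 leftward: 6 /r/ transparent; 5 /r/ transparent; 4 /u/ is itself a trigger — this domain ends here.
From /o/ at 10 leftward: 9 /r/ transparent; 8 /ɛ/ → [+ATR]; 7 /u/ is itself a trigger — this domain ends here.
Targets with no active source: positions 1 12 14 16 17 stay [-ATR].

2 3 4 7 8 10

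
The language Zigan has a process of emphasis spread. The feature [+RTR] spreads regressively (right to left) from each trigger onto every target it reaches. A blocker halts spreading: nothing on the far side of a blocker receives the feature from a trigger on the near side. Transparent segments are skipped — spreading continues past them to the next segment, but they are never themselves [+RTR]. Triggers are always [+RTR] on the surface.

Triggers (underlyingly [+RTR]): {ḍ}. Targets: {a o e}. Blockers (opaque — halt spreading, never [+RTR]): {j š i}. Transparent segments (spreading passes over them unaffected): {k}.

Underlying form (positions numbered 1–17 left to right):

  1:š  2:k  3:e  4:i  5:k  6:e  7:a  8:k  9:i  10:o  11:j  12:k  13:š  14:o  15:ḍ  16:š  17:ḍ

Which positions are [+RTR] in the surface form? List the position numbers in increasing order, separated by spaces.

From /ḍ/ at 15 leftward: 14 /o/ → [+RTR]; 13 /š/ blocks.
From /ḍ/ at 17 leftward: 16 /š/ blocks.
Targets with no active source: positions 3 6 7 10 stay [-emphatic].

14 15 17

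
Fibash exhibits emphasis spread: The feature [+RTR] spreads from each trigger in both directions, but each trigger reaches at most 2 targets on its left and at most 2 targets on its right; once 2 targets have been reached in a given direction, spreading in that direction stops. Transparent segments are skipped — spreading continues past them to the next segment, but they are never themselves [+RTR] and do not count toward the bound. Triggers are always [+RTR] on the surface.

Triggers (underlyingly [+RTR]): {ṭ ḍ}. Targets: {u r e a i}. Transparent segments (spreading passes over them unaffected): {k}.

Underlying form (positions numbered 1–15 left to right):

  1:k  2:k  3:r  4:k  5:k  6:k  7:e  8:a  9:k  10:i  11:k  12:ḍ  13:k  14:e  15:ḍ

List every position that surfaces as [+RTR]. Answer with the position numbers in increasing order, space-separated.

8 10 12 14 15

From /ḍ/ at 12 rightward: 13 /k/ transparent; 14 /e/ → [+RTR]; 15 /ḍ/ is itself a trigger — this domain ends here.
From /ḍ/ at 12 leftward: 11 /k/ transparent; 10 /i/ → [+RTR]; 9 /k/ transparent; 8 /a/ → [+RTR]; bound reached.
From /ḍ/ at 15 rightward: word edge.
From /ḍ/ at 15 leftward: 14 /e/ → [+RTR]; 13 /k/ transparent; 12 /ḍ/ is itself a trigger — this domain ends here.
Targets with no active source: positions 3 7 stay [-emphatic].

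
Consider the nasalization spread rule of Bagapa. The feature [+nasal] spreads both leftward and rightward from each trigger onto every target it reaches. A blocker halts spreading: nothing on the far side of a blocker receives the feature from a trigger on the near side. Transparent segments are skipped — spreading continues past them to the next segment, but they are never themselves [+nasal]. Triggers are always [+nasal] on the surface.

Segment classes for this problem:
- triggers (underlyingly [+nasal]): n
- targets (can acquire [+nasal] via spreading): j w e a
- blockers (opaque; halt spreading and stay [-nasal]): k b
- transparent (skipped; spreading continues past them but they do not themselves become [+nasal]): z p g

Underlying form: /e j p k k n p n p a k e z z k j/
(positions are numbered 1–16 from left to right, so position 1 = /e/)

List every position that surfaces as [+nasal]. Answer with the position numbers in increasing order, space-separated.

From /n/ at 6 rightward: 7 /p/ transparent; 8 /n/ is itself a trigger — this domain ends here.
From /n/ at 6 leftward: 5 /k/ blocks.
From /n/ at 8 rightward: 9 /p/ transparent; 10 /a/ → [+nasal]; 11 /k/ blocks.
From /n/ at 8 leftward: 7 /p/ transparent; 6 /n/ is itself a trigger — this domain ends here.
Targets with no active source: positions 1 2 12 16 stay [-nasal].

6 8 10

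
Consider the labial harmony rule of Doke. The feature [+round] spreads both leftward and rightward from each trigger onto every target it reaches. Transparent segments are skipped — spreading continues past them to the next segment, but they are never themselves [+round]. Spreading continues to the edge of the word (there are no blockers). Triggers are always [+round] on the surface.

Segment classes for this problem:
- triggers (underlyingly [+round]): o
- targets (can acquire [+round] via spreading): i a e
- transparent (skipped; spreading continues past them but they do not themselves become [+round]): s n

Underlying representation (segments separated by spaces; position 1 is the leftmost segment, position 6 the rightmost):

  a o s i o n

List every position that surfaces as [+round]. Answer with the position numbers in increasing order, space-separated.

1 2 4 5

From /o/ at 2 rightward: 3 /s/ transparent; 4 /i/ → [+round]; 5 /o/ is itself a trigger — this domain ends here.
From /o/ at 2 leftward: 1 /a/ → [+round]; word edge.
From /o/ at 5 rightward: 6 /n/ transparent; word edge.
From /o/ at 5 leftward: 4 /i/ → [+round]; 3 /s/ transparent; 2 /o/ is itself a trigger — this domain ends here.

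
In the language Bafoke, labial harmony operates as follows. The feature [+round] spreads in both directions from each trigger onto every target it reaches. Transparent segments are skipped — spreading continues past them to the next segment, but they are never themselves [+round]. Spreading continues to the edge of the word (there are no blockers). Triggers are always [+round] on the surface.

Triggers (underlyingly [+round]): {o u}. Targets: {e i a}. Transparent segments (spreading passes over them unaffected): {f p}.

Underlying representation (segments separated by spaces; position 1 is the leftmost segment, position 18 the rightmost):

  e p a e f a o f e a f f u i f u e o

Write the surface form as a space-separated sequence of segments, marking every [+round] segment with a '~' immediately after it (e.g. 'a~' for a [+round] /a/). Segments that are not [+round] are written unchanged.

e~ p a~ e~ f a~ o~ f e~ a~ f f u~ i~ f u~ e~ o~

From /o/ at 7 rightward: 8 /f/ transparent; 9 /e/ → [+round]; 10 /a/ → [+round]; 11 /f/ transparent; 12 /f/ transparent; 13 /u/ is itself a trigger — this domain ends here.
From /o/ at 7 leftward: 6 /a/ → [+round]; 5 /f/ transparent; 4 /e/ → [+round]; 3 /a/ → [+round]; 2 /p/ transparent; 1 /e/ → [+round]; word edge.
From /u/ at 13 rightward: 14 /i/ → [+round]; 15 /f/ transparent; 16 /u/ is itself a trigger — this domain ends here.
From /u/ at 13 leftward: 12 /f/ transparent; 11 /f/ transparent; 10 /a/ → [+round]; 9 /e/ → [+round]; 8 /f/ transparent; 7 /o/ is itself a trigger — this domain ends here.
From /u/ at 16 rightward: 17 /e/ → [+round]; 18 /o/ is itself a trigger — this domain ends here.
From /u/ at 16 leftward: 15 /f/ transparent; 14 /i/ → [+round]; 13 /u/ is itself a trigger — this domain ends here.
From /o/ at 18 rightward: word edge.
From /o/ at 18 leftward: 17 /e/ → [+round]; 16 /u/ is itself a trigger — this domain ends here.
[+round] positions on the surface: 1 3 4 6 7 9 10 13 14 16 17 18.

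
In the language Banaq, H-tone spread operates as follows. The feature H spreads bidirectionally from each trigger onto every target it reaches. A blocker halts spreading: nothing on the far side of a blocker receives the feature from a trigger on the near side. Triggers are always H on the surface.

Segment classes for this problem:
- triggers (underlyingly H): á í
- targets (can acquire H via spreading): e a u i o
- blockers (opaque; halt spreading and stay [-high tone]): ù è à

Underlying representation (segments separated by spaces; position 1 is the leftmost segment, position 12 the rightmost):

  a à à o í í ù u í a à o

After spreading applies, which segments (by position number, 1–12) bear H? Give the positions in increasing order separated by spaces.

4 5 6 8 9 10

From /í/ at 5 rightward: 6 /í/ is itself a trigger — this domain ends here.
From /í/ at 5 leftward: 4 /o/ → H; 3 /à/ blocks.
From /í/ at 6 rightward: 7 /ù/ blocks.
From /í/ at 6 leftward: 5 /í/ is itself a trigger — this domain ends here.
From /í/ at 9 rightward: 10 /a/ → H; 11 /à/ blocks.
From /í/ at 9 leftward: 8 /u/ → H; 7 /ù/ blocks.
Targets with no active source: positions 1 12 stay [-high tone].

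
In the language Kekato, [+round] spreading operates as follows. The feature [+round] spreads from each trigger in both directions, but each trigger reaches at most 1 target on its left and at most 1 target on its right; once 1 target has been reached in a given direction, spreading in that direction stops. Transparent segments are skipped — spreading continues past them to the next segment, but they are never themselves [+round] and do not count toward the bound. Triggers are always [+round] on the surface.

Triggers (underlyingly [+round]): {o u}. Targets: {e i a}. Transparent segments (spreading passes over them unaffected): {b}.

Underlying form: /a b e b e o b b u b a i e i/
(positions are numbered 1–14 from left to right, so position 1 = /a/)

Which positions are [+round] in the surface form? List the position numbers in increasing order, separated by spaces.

5 6 9 11

From /o/ at 6 rightward: 7 /b/ transparent; 8 /b/ transparent; 9 /u/ is itself a trigger — this domain ends here.
From /o/ at 6 leftward: 5 /e/ → [+round]; bound reached.
From /u/ at 9 rightward: 10 /b/ transparent; 11 /a/ → [+round]; bound reached.
From /u/ at 9 leftward: 8 /b/ transparent; 7 /b/ transparent; 6 /o/ is itself a trigger — this domain ends here.
Targets with no active source: positions 1 3 12 13 14 stay [-round].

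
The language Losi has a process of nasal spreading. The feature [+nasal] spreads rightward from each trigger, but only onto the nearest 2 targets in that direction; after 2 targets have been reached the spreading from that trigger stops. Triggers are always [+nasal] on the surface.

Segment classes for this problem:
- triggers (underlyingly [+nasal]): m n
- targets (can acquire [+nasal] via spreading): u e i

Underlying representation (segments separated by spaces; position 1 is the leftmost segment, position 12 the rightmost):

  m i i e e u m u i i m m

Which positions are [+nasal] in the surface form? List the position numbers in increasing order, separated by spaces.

1 2 3 7 8 9 11 12

From /m/ at 1 rightward: 2 /i/ → [+nasal]; 3 /i/ → [+nasal]; bound reached.
From /m/ at 7 rightward: 8 /u/ → [+nasal]; 9 /i/ → [+nasal]; bound reached.
From /m/ at 11 rightward: 12 /m/ is itself a trigger — this domain ends here.
From /m/ at 12 rightward: word edge.
Targets with no active source: positions 4 5 6 10 stay [-nasal].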